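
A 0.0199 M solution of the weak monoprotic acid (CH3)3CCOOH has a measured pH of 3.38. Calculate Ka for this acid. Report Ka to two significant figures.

Ka = 8.9 × 10^-6

[H+] = 10^(-3.38) = 4.17 × 10^-4 M
At equilibrium [HA] = 0.0199 − 4.17 × 10^-4 = 1.95 × 10^-2 M
Ka = [H+][A-]/[HA] = (4.17 × 10^-4)² / 1.95 × 10^-2 = 8.9 × 10^-6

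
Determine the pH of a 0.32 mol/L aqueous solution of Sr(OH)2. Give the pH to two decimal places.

pH = 13.81

Sr(OH)2 is a strong base (each formula unit releases 2 OH-); [OH-] = 0.64 M.
pOH = -log(0.64) = 0.19
pH = 14.00 - 0.19 = 13.81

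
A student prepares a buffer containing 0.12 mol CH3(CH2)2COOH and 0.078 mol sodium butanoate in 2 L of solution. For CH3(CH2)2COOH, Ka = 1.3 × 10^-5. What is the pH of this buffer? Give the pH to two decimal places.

pKa = −log(1.3 × 10^-5) = 4.886
Henderson–Hasselbalch: pH = pKa + log([CH3(CH2)2COO-]/[CH3(CH2)2COOH]) = 4.886 + log(0.078/0.12)
pH = 4.886 + (-0.187) = 4.70

pH = 4.70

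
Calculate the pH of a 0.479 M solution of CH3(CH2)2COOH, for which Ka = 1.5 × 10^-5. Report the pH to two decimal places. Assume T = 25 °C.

CH3(CH2)2COOH ⇌ CH3(CH2)2COO- + H+
From the ICE table, Ka = x²/(0.479 − x) = 1.5 × 10^-5.
Neglecting x in the denominator: x = √(1.5 × 10^-5 × 0.479) = 2.68 × 10^-3 M
(x/C₀ = 0.56% < 5%, so the approximation holds.)
pH = −log(2.68 × 10^-3) = 2.57

pH = 2.57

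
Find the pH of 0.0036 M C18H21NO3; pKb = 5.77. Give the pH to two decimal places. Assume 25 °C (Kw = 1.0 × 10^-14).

C18H21NO3 + H2O ⇌ C18H22NO3+ + OH-
Kb = 10^(−5.77) = 1.70 × 10^-6
From the ICE table, Kb = [OH-]²/(0.0036 − [OH-]) = 1.70 × 10^-6.
Neglecting [OH-] in the denominator: [OH-] = √(1.70 × 10^-6 × 0.0036) = 7.82 × 10^-5 M
pOH = 4.11, so pH = 14.00 − pOH = 9.89

pH = 9.89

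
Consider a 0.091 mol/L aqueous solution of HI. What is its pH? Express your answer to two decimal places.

HI is a strong acid and dissociates completely, so [H+] = 0.091 M.
pH = -log(0.091) = 1.04

pH = 1.04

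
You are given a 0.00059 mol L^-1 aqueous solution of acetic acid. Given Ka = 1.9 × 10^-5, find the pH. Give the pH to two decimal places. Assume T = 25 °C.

pH = 4.01

CH3COOH ⇌ CH3COO- + H+
Let x = [H+] at equilibrium. Ka = x²/(0.00059 − x).
The 5% rule fails; solving x² + Ka·x − Ka·C₀ = 0 exactly:
x = (−Ka + √(Ka² + 4·Ka·C₀))/2 = 9.68 × 10^-5 M
pH = −log(9.68 × 10^-5) = 4.01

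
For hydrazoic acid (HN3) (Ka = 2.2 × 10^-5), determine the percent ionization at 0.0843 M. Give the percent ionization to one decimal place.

1.6%

HN3 ⇌ N3- + H+; let x = [H+] at equilibrium.
x ≈ √(Ka·C₀) = √(2.2 × 10^-5 × 0.0843) = 1.36 × 10^-3 M
% ionization = x/C₀ × 100% = 1.36 × 10^-3/0.0843 × 100% = 1.6%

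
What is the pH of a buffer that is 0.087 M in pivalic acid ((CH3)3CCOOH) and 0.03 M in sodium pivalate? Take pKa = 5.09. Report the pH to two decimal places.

pH = 4.63

pH = pKa + log([A⁻]/[HA]) = 5.09 + log(0.03/0.087)
pH = 5.09 + (-0.462) = 4.63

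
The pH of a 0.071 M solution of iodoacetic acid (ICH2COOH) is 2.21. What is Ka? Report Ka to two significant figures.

[H+] = 10^(-2.21) = 6.17 × 10^-3 M
At equilibrium [HA] = 0.071 − 6.17 × 10^-3 = 6.48 × 10^-2 M
Ka = [H+][A-]/[HA] = (6.17 × 10^-3)² / 6.48 × 10^-2 = 5.9 × 10^-4

Ka = 5.9 × 10^-4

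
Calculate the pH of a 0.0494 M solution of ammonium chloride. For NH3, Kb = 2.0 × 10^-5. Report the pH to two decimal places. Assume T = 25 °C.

NH4+ is the conjugate acid of the weak base NH3.
Ka = Kw/Kb = 1.0×10^-14 / 2.0 × 10^-5 = 5.00 × 10^-10
Ka = x²/(0.0494 − x) = 5.00 × 10^-10
Since Ka ≪ C₀, x ≈ √(Ka·C₀) = 4.97 × 10^-6 M.
pH = −log[H+] = −log(4.97 × 10^-6) = 5.30

pH = 5.30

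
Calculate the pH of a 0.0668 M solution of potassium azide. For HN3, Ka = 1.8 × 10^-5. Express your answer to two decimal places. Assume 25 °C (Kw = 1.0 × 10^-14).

pH = 8.78

N3- is the conjugate base of the weak acid HN3.
Kb = Kw/Ka = 1.0×10^-14 / 1.8 × 10^-5 = 5.56 × 10^-10
Kb = x²/(0.0668 − x) = 5.56 × 10^-10
Neglecting x in the denominator: x = √(5.56 × 10^-10 × 0.0668) = 6.09 × 10^-6 M
pOH = 5.22, so pH = 14.00 − pOH = 8.78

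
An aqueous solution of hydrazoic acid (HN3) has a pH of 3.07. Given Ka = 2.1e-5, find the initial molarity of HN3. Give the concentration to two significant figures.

C₀ = 3.5 × 10^-2 M

[H+] = 10^(-3.07) = 8.51 × 10^-4 M = x
Ka = x²/(C₀ − x) ⇒ C₀ = x + x²/Ka
C₀ = 8.51 × 10^-4 + (8.51 × 10^-4)²/(2.1 × 10^-5) = 3.53 × 10^-2 M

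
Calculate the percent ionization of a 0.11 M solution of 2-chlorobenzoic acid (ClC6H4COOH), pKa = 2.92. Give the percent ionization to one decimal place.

ClC6H4COOH ⇌ ClC6H4COO- + H+; let x = [H+] at equilibrium.
Ka = 10^(−2.92) = 1.20 × 10^-3
Ka = x²/(C₀ − x); solving the quadratic gives x = 1.09 × 10^-2 M.
Fraction ionized = 1.09 × 10^-2 / 0.11 = 0.0991 → 9.9%

9.9%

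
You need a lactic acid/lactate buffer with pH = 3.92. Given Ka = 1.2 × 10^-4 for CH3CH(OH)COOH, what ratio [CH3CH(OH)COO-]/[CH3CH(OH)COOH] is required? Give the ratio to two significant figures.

pKa = -log(1.2 × 10^-4) = 3.921
pH = pKa + log(r) ⇒ log(r) = 3.92 − 3.921 = -0.001
r = [CH3CH(OH)COO-]/[CH3CH(OH)COOH] = 10^(-0.001) = 0.998

ratio = 1.0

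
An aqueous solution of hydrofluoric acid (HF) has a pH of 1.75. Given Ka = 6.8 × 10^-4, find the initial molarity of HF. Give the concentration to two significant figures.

C₀ = 4.8 × 10^-1 M

[H+] = 10^(-1.75) = 1.78 × 10^-2 M = x
Ka = x²/(C₀ − x) ⇒ C₀ = x + x²/Ka
C₀ = 1.78 × 10^-2 + (1.78 × 10^-2)²/(6.8 × 10^-4) = 4.84 × 10^-1 M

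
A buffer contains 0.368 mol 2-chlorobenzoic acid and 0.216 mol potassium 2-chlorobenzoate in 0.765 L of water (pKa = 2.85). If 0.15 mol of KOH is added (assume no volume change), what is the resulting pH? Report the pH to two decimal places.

pH = 3.08

After neutralization: n(ClC6H4COOH) = 0.218 mol, n(ClC6H4COO-) = 0.366 mol.
Henderson–Hasselbalch with mole ratio 0.366/0.218: pH = 2.85 + (+0.225)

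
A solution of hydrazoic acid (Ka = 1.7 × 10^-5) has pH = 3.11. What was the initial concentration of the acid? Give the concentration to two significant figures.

[H+] = 10^(-3.11) = 7.76 × 10^-4 M = x
Ka = x²/(C₀ − x) ⇒ C₀ = x + x²/Ka
C₀ = 7.76 × 10^-4 + (7.76 × 10^-4)²/(1.7 × 10^-5) = 3.62 × 10^-2 M

C₀ = 3.6 × 10^-2 M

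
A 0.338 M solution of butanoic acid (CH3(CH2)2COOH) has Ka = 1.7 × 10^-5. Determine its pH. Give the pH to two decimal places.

CH3(CH2)2COOH ⇌ CH3(CH2)2COO- + H+
Ka = [H+]²/(0.338 − [H+]) = 1.7 × 10^-5
Neglecting [H+] in the denominator: [H+] = √(1.7 × 10^-5 × 0.338) = 2.40 × 10^-3 M
pH = −log(2.40 × 10^-3) = 2.62

pH = 2.62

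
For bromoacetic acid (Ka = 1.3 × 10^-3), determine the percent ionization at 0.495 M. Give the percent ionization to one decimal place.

BrCH2COOH ⇌ BrCH2COO- + H+; let x = [H+] at equilibrium.
Ka = x²/(C₀ − x); solving the quadratic gives x = 2.47 × 10^-2 M.
% ionization = x/C₀ × 100% = 2.47 × 10^-2/0.495 × 100% = 5.0%

5.0%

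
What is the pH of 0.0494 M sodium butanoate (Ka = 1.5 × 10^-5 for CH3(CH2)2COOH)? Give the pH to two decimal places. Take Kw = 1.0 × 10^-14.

CH3(CH2)2COO- is the conjugate base of the weak acid CH3(CH2)2COOH.
Kb = Kw/Ka = 1.0×10^-14 / 1.5 × 10^-5 = 6.67 × 10^-10
From the ICE table, Kb = [OH-]²/(0.0494 − [OH-]) = 6.67 × 10^-10.
Since Kb ≪ C₀, [OH-] ≈ √(Kb·C₀) = 5.74 × 10^-6 M.
([OH-]/C₀ = 0.012% < 5%, so the approximation holds.)
pOH = −log(5.74 × 10^-6) = 5.24; pH = 14.00 − 5.24 = 8.76

pH = 8.76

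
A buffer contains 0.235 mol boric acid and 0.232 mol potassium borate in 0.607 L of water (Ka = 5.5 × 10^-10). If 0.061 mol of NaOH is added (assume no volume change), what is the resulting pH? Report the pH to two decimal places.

After neutralization: n(B(OH)3) = 0.174 mol, n(B(OH)4-) = 0.293 mol.
pKa = −log(5.5 × 10^-10) = 9.260
Henderson–Hasselbalch with mole ratio 0.293/0.174: pH = 9.260 + (+0.226)

pH = 9.49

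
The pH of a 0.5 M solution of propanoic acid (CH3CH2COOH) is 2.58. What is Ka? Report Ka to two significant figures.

[H+] = 10^(-2.58) = 2.63 × 10^-3 M
At equilibrium [HA] = 0.5 − 2.63 × 10^-3 = 4.97 × 10^-1 M
Ka = [H+][A-]/[HA] = (2.63 × 10^-3)² / 4.97 × 10^-1 = 1.4 × 10^-5

Ka = 1.4 × 10^-5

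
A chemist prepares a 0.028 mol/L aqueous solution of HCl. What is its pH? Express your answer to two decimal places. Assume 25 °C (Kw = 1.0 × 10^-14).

HCl is a strong acid and dissociates completely, so [H+] = 0.028 M.
pH = -log(0.028) = 1.55

pH = 1.55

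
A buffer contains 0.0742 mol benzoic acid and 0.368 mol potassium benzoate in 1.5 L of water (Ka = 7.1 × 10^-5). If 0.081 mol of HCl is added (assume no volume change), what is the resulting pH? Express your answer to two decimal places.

After neutralization: n(C6H5COOH) = 0.155 mol, n(C6H5COO-) = 0.287 mol.
pKa = −log(7.1 × 10^-5) = 4.149
pH = pKa + log([A⁻]/[HA]) = 4.149 + log(0.287/0.155) = 4.149 +0.268

pH = 4.42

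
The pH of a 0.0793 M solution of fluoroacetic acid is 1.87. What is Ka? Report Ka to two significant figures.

[H+] = 10^(-1.87) = 1.35 × 10^-2 M
At equilibrium [HA] = 0.0793 − 1.35 × 10^-2 = 6.58 × 10^-2 M
Ka = [H+][A-]/[HA] = (1.35 × 10^-2)² / 6.58 × 10^-2 = 2.8 × 10^-3

Ka = 2.8 × 10^-3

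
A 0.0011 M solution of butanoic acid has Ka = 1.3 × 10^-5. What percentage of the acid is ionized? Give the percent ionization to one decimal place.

10.3%

CH3(CH2)2COOH ⇌ CH3(CH2)2COO- + H+; let x = [H+] at equilibrium.
Solve x² + 1.3e-05x − 1.43e-08 = 0 → x = 1.13 × 10^-4 M
% ionization = x/C₀ × 100% = 1.13 × 10^-4/0.0011 × 100% = 10.3%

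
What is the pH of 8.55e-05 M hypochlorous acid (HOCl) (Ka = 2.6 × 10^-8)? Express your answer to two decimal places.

HOCl ⇌ OCl- + H+
Ka = x²/(8.55e-05 − x) = 2.6 × 10^-8
Neglecting x in the denominator: x = √(2.6 × 10^-8 × 8.55e-05) = 1.49 × 10^-6 M
Check: 1.7% ionized — well under 5%, approximation valid.
pH = −log(1.49 × 10^-6) = 5.83

pH = 5.83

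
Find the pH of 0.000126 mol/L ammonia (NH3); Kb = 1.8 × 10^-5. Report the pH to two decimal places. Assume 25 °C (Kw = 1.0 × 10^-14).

NH3 + H2O ⇌ NH4+ + OH-
From the ICE table, Kb = x²/(0.000126 − x) = 1.8 × 10^-5.
x is not negligible relative to C₀; solve x² + 1.8e-05·x − 2.27e-09 = 0.
x = [−1.8e-05 + √(1.8e-05² + 9.07e-09)]/2 = 3.95 × 10^-5 M
pOH = 4.40, so pH = 14.00 − pOH = 9.60

pH = 9.60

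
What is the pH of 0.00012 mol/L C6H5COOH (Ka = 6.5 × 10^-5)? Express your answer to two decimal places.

pH = 4.21

C6H5COOH ⇌ C6H5COO- + H+
Let x = [H+] at equilibrium. Ka = x²/(0.00012 − x).
Here C₀/Ka ≈ 1.85, so the small-x approximation fails. Use the quadratic:
x = [−6.5e-05 + √(6.5e-05² + 3.12e-08)]/2 = 6.16 × 10^-5 M
pH = −log(6.16 × 10^-5) = 4.21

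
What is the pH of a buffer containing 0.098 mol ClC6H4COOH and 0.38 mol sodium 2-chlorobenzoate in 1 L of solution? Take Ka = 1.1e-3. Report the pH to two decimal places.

pH = 3.55

pKa = −log(1.1 × 10^-3) = 2.959
Henderson–Hasselbalch: pH = pKa + log([ClC6H4COO-]/[ClC6H4COOH]) = 2.959 + log(0.38/0.098)
pH = 2.959 + (+0.589) = 3.55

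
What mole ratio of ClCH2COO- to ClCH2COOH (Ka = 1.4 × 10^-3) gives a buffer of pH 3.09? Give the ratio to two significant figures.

pKa = -log(1.4 × 10^-3) = 2.854
pH = pKa + log(r) ⇒ log(r) = 3.09 − 2.854 = +0.236
r = [ClCH2COO-]/[ClCH2COOH] = 10^(+0.236) = 1.72

ratio = 1.7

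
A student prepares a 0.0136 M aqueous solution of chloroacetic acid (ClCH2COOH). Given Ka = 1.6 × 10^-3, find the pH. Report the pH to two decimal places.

pH = 2.41

ClCH2COOH ⇌ ClCH2COO- + H+
Ka = x²/(0.0136 − x) = 1.6 × 10^-3
x is not negligible relative to C₀; solve x² + 0.0016·x − 2.18e-05 = 0.
x = (−Ka + √(Ka² + 4·Ka·C₀))/2 = 3.93 × 10^-3 M
pH = −log(3.93 × 10^-3) = 2.41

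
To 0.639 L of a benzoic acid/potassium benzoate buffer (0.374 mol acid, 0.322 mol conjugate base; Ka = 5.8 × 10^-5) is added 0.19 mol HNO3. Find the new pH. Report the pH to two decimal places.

pH = 3.61

Added H+ converts C6H5COO- to C6H5COOH: C6H5COOH → 0.564 mol, C6H5COO- → 0.132 mol.
pKa = −log(5.8 × 10^-5) = 4.237
Henderson–Hasselbalch with mole ratio 0.132/0.564: pH = 4.237 + (-0.631)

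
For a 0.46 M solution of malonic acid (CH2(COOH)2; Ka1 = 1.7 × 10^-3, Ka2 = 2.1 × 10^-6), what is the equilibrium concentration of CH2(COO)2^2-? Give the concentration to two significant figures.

First ionization gives [H+] ≈ [CH2(COOH)COO-] = 2.71 × 10^-2 M.
Second step: Ka2 = [H+][CH2(COO)2^2-]/[CH2(COOH)COO-] ≈ [CH2(COO)2^2-] (since [H+] ≈ [CH2(COOH)COO-]).
So [CH2(COO)2^2-] ≈ Ka2.

2.1 × 10^-6 M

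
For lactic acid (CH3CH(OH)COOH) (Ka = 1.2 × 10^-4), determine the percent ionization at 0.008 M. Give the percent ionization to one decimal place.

11.5%

CH3CH(OH)COOH ⇌ CH3CH(OH)COO- + H+; let x = [H+] at equilibrium.
Solve x² + 0.00012x − 9.6e-07 = 0 → x = 9.22 × 10^-4 M
% ionization = x/C₀ × 100% = 9.22 × 10^-4/0.008 × 100% = 11.5%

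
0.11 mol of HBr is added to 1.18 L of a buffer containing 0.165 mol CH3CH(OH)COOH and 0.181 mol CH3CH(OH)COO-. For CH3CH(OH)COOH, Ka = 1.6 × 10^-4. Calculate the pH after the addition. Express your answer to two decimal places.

pH = 3.21

After neutralization: n(CH3CH(OH)COOH) = 0.275 mol, n(CH3CH(OH)COO-) = 0.071 mol.
pKa = −log(1.6 × 10^-4) = 3.796
pH = pKa + log(n_CH3CH(OH)COO-/n_CH3CH(OH)COOH) = 3.796 + log(0.071/0.275) = 3.796 + (-0.588)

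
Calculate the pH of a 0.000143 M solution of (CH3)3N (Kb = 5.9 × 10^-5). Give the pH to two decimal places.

(CH3)3N + H2O ⇌ (CH3)3NH+ + OH-
Kb = x²/(0.000143 − x) = 5.9 × 10^-5
The 5% rule fails; solving x² + Kb·x − Kb·C₀ = 0 exactly:
x = [−5.9e-05 + √(5.9e-05² + 3.37e-08)]/2 = 6.70 × 10^-5 M
pOH = 4.17, so pH = 14.00 − pOH = 9.83

pH = 9.83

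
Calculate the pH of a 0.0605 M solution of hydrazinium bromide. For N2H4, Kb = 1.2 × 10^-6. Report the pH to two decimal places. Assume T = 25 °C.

pH = 4.65

N2H5+ is the conjugate acid of the weak base N2H4.
Ka = Kw/Kb = 1.0×10^-14 / 1.2 × 10^-6 = 8.33 × 10^-9
From the ICE table, Ka = [H+]²/(0.0605 − [H+]) = 8.33 × 10^-9.
Neglecting [H+] in the denominator: [H+] = √(8.33 × 10^-9 × 0.0605) = 2.24 × 10^-5 M
pH = −log(2.24 × 10^-5) = 4.65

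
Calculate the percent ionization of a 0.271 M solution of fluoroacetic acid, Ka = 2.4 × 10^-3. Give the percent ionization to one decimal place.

FCH2COOH ⇌ FCH2COO- + H+; let x = [H+] at equilibrium.
Solve x² + 0.0024x − 0.00065 = 0 → x = 2.43 × 10^-2 M
Fraction ionized = 2.43 × 10^-2 / 0.271 = 0.0897 → 9.0%

9.0%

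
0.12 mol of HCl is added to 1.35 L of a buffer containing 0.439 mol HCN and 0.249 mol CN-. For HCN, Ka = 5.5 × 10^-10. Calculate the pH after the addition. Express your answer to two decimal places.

After neutralization: n(HCN) = 0.559 mol, n(CN-) = 0.129 mol.
pKa = −log(5.5 × 10^-10) = 9.260
pH = pKa + log([A⁻]/[HA]) = 9.260 + log(0.129/0.559) = 9.260 -0.637

pH = 8.62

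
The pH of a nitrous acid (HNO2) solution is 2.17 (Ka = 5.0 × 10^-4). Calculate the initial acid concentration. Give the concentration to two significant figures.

[H+] = 10^(-2.17) = 6.76 × 10^-3 M = x
Ka = x²/(C₀ − x) ⇒ C₀ = x + x²/Ka
C₀ = 6.76 × 10^-3 + (6.76 × 10^-3)²/(5.0 × 10^-4) = 9.82 × 10^-2 M

C₀ = 9.8 × 10^-2 M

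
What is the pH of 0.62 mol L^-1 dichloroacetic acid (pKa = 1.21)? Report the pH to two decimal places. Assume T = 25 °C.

Cl2CHCOOH ⇌ Cl2CHCOO- + H+
Ka = 10^(−1.21) = 6.17 × 10^-2
Ka = [H+]²/(0.62 − [H+]) = 6.17 × 10^-2
The 5% rule fails; solving [H+]² + Ka·[H+] − Ka·C₀ = 0 exactly:
[H+] = (−Ka + √(Ka² + 4·Ka·C₀))/2 = 1.67 × 10^-1 M
pH = −log(1.67 × 10^-1) = 0.78

pH = 0.78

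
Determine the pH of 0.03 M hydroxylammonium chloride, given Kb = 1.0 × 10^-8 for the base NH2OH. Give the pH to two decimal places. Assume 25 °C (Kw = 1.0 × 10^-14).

pH = 3.76

NH3OH+ is the conjugate acid of the weak base NH2OH.
Ka = Kw/Kb = 1.0×10^-14 / 1.0 × 10^-8 = 1.00 × 10^-6
Ka = x²/(0.03 − x) = 1.00 × 10^-6
Since Ka ≪ C₀, x ≈ √(Ka·C₀) = 1.73 × 10^-4 M.
pH = −log(1.73 × 10^-4) = 3.76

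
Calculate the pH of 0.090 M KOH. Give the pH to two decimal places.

pH = 12.95

KOH is a strong base; [OH-] = 0.09 M.
pOH = -log(0.09) = 1.05
pH = 14.00 - 1.05 = 12.95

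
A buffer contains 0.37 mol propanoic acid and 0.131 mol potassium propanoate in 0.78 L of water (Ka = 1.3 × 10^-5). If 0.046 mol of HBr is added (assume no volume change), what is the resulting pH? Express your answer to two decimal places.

pH = 4.20

Added H+ converts CH3CH2COO- to CH3CH2COOH: CH3CH2COOH → 0.416 mol, CH3CH2COO- → 0.085 mol.
pKa = −log(1.3 × 10^-5) = 4.886
pH = pKa + log(n_CH3CH2COO-/n_CH3CH2COOH) = 4.886 + log(0.085/0.416) = 4.886 + (-0.690)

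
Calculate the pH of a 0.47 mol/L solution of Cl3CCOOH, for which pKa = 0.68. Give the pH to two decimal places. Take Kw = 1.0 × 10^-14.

pH = 0.65

Cl3CCOOH ⇌ Cl3CCOO- + H+
Ka = 10^(−0.68) = 2.09 × 10^-1
From the ICE table, Ka = [H+]²/(0.47 − [H+]) = 2.09 × 10^-1.
[H+] is not negligible relative to C₀; solve [H+]² + 0.209·[H+] − 0.0982 = 0.
[H+] = (−Ka + √(Ka² + 4·Ka·C₀))/2 = 2.26 × 10^-1 M
pH = −log(2.26 × 10^-1) = 0.65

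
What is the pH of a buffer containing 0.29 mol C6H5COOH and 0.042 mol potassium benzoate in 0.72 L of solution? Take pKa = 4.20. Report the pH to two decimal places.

pH = pKa + log([A⁻]/[HA]) = 4.20 + log(0.042/0.29)
pH = 4.20 + (-0.839) = 3.36

pH = 3.36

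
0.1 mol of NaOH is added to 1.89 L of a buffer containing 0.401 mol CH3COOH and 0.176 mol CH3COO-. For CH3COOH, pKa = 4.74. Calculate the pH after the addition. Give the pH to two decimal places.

After neutralization: n(CH3COOH) = 0.301 mol, n(CH3COO-) = 0.276 mol.
pH = pKa + log([A⁻]/[HA]) = 4.74 + log(0.276/0.301) = 4.74 -0.038

pH = 4.70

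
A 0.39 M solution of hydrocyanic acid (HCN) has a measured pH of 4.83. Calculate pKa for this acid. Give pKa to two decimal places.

pKa = 9.25

[H+] = 10^(-4.83) = 1.48 × 10^-5 M
At equilibrium [HA] = 0.39 − 1.48 × 10^-5 = 3.90 × 10^-1 M
Ka = [H+][A-]/[HA] = (1.48 × 10^-5)² / 3.90 × 10^-1 = 5.62 × 10^-10
pKa = -log(5.62 × 10^-10) = 9.25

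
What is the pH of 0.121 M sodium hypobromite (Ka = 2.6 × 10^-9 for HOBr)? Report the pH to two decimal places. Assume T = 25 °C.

pH = 10.83

OBr- is the conjugate base of the weak acid HOBr.
Kb = Kw/Ka = 1.0×10^-14 / 2.6 × 10^-9 = 3.85 × 10^-6
Kb = [OH-]²/(0.121 − [OH-]) = 3.85 × 10^-6
Since Kb ≪ C₀, [OH-] ≈ √(Kb·C₀) = 6.83 × 10^-4 M.
([OH-]/C₀ = 0.56% < 5%, so the approximation holds.)
pOH = 3.17, so pH = 14.00 − pOH = 10.83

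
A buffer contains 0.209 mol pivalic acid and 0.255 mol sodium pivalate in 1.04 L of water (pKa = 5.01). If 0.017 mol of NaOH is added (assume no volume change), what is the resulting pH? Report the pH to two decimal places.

After neutralization: n((CH3)3CCOOH) = 0.192 mol, n((CH3)3CCOO-) = 0.272 mol.
pH = pKa + log(n_(CH3)3CCOO-/n_(CH3)3CCOOH) = 5.01 + log(0.272/0.192) = 5.01 + (+0.151)

pH = 5.16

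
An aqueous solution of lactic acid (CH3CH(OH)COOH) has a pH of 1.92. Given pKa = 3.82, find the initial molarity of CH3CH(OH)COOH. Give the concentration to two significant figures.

C₀ = 9.7 × 10^-1 M

[H+] = 10^(-1.92) = 1.20 × 10^-2 M = x
Ka = 10^(−3.82) = 1.51 × 10^-4
Ka = x²/(C₀ − x) ⇒ C₀ = x + x²/Ka
C₀ = 1.20 × 10^-2 + (1.20 × 10^-2)²/(1.51 × 10^-4) = 9.66 × 10^-1 M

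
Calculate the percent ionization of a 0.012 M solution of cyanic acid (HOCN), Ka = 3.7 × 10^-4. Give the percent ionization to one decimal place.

HOCN ⇌ OCN- + H+; let x = [H+] at equilibrium.
Ka = x²/(C₀ − x); solving the quadratic gives x = 1.93 × 10^-3 M.
% ionization = x/C₀ × 100% = 1.93 × 10^-3/0.012 × 100% = 16.1%

16.1%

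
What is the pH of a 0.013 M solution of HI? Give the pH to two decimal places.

HI is a strong acid and dissociates completely, so [H+] = 0.013 M.
pH = -log(0.013) = 1.89

pH = 1.89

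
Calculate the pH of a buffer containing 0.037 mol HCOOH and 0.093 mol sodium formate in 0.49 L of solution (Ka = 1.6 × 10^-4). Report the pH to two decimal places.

pKa = −log(1.6 × 10^-4) = 3.796
Henderson–Hasselbalch: pH = pKa + log([HCOO-]/[HCOOH]) = 3.796 + log(0.093/0.037)
pH = 3.796 + (+0.400) = 4.20

pH = 4.20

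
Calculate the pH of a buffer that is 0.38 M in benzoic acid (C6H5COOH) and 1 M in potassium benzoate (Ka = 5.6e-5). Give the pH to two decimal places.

pKa = −log(5.6 × 10^-5) = 4.252
pH = pKa + log([A⁻]/[HA]) = 4.252 + log(1/0.38)
pH = 4.252 + (+0.420) = 4.67

pH = 4.67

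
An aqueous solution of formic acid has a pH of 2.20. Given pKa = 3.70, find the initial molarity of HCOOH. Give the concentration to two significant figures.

[H+] = 10^(-2.20) = 6.31 × 10^-3 M = x
Ka = 10^(−3.70) = 2.00 × 10^-4
Ka = x²/(C₀ − x) ⇒ C₀ = x + x²/Ka
C₀ = 6.31 × 10^-3 + (6.31 × 10^-3)²/(2.00 × 10^-4) = 2.05 × 10^-1 M

C₀ = 2.1 × 10^-1 M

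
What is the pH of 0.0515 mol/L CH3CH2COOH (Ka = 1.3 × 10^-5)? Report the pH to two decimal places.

pH = 3.09

CH3CH2COOH ⇌ CH3CH2COO- + H+
From the ICE table, Ka = x²/(0.0515 − x) = 1.3 × 10^-5.
Assume x ≪ 0.0515: x ≈ √(1.3 × 10^-5 × 0.0515) = 8.18 × 10^-4 M
(x/C₀ = 1.6% < 5%, so the approximation holds.)
pH = −log(8.18 × 10^-4) = 3.09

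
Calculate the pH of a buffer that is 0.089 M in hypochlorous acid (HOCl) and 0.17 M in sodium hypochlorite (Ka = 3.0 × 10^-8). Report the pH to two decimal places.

pKa = −log(3.0 × 10^-8) = 7.523
pH = pKa + log([A⁻]/[HA]) = 7.523 + log(0.17/0.089)
pH = 7.523 + (+0.281) = 7.80

pH = 7.80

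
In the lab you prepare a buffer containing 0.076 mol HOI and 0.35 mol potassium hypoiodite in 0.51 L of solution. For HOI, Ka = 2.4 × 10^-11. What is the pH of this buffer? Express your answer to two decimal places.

pKa = −log(2.4 × 10^-11) = 10.620
pH = pKa + log([A⁻]/[HA]) = 10.620 + log(0.35/0.076)
pH = 10.620 + (+0.663) = 11.28

pH = 11.28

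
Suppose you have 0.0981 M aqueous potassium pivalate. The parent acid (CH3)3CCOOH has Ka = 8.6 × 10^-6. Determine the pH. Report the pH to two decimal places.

(CH3)3CCOO- is the conjugate base of the weak acid (CH3)3CCOOH.
Kb = Kw/Ka = 1.0×10^-14 / 8.6 × 10^-6 = 1.16 × 10^-9
Kb = [OH-]²/(0.0981 − [OH-]) = 1.16 × 10^-9
Neglecting [OH-] in the denominator: [OH-] = √(1.16 × 10^-9 × 0.0981) = 1.07 × 10^-5 M
pOH = −log(1.07 × 10^-5) = 4.97; pH = 14.00 − 4.97 = 9.03

pH = 9.03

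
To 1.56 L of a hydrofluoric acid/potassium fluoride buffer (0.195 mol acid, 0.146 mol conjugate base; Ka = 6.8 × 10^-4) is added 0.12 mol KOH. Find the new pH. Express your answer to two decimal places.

OH- converts HF to F-: HF → 0.075 mol, F- → 0.266 mol.
pKa = −log(6.8 × 10^-4) = 3.167
Henderson–Hasselbalch with mole ratio 0.266/0.075: pH = 3.167 + (+0.550)

pH = 3.72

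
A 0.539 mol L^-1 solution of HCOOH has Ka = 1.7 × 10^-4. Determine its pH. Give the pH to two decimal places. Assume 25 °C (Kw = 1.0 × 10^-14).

pH = 2.02

HCOOH ⇌ HCOO- + H+
From the ICE table, Ka = x²/(0.539 − x) = 1.7 × 10^-4.
Since Ka ≪ C₀, x ≈ √(Ka·C₀) = 9.57 × 10^-3 M.
pH = −log(9.57 × 10^-3) = 2.02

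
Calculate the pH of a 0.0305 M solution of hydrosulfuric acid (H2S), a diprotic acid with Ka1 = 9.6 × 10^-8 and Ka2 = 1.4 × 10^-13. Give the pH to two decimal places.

pH = 4.27

Since Ka1 ≫ Ka2, the first ionization dominates [H+].
Ka1 = x²/(0.0305 − x) = 9.6 × 10^-8
x ≈ √(9.6 × 10^-8 × 0.0305) = 5.41 × 10^-5 M
pH = −log(5.41 × 10^-5) = 4.27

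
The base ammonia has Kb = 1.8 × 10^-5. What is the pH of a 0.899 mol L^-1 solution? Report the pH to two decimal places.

pH = 11.60

NH3 + H2O ⇌ NH4+ + OH-
From the ICE table, Kb = x²/(0.899 − x) = 1.8 × 10^-5.
Neglecting x in the denominator: x = √(1.8 × 10^-5 × 0.899) = 4.02 × 10^-3 M
(x/C₀ = 0.45% < 5%, so the approximation holds.)
pOH = −log(4.02 × 10^-3) = 2.40; pH = 14.00 − 2.40 = 11.60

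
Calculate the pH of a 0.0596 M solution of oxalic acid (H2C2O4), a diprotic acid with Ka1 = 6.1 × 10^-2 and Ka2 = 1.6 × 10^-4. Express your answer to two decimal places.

pH = 1.43

Since Ka1 ≫ Ka2, the first ionization dominates [H+].
Ka1 = x²/(0.0596 − x) = 6.1 × 10^-2
Solving the quadratic: x = (−Ka1 + √(Ka1² + 4·Ka1·C₀))/2 = 3.71 × 10^-2 M
pH = −log(3.71 × 10^-2) = 1.43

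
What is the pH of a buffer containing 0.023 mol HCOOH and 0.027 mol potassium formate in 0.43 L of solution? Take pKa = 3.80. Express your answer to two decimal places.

pH = 3.87

Using pH = pKa + log([base]/[acid]) with [base]/[acid] = 0.027/0.023:
pH = 3.80 + (+0.070) = 3.87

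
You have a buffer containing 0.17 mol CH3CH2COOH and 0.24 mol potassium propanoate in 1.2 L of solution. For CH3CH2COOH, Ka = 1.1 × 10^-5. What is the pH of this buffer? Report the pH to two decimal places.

pKa = −log(1.1 × 10^-5) = 4.959
Henderson–Hasselbalch: pH = pKa + log([CH3CH2COO-]/[CH3CH2COOH]) = 4.959 + log(0.24/0.17)
pH = 4.959 + (+0.150) = 5.11

pH = 5.11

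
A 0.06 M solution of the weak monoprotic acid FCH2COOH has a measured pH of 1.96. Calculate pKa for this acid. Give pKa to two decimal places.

[H+] = 10^(-1.96) = 1.10 × 10^-2 M
At equilibrium [HA] = 0.06 − 1.10 × 10^-2 = 4.90 × 10^-2 M
Ka = [H+][A-]/[HA] = (1.10 × 10^-2)² / 4.90 × 10^-2 = 2.47 × 10^-3
pKa = -log(2.47 × 10^-3) = 2.61

pKa = 2.61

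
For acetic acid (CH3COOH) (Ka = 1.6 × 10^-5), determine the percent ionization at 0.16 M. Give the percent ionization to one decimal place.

CH3COOH ⇌ CH3COO- + H+; let x = [H+] at equilibrium.
x ≈ √(Ka·C₀) = √(1.6 × 10^-5 × 0.16) = 1.60 × 10^-3 M
Fraction ionized = 1.60 × 10^-3 / 0.16 = 0.0100 → 1.0%

1.0%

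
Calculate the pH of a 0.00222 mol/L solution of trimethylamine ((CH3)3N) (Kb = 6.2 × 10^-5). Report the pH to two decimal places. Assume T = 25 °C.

(CH3)3N + H2O ⇌ (CH3)3NH+ + OH-
Kb = x²/(0.00222 − x) = 6.2 × 10^-5
x is not negligible relative to C₀; solve x² + 6.2e-05·x − 1.38e-07 = 0.
x = (−Kb + √(Kb² + 4·Kb·C₀))/2 = 3.41 × 10^-4 M
pOH = −log(3.41 × 10^-4) = 3.47; pH = 14.00 − 3.47 = 10.53

pH = 10.53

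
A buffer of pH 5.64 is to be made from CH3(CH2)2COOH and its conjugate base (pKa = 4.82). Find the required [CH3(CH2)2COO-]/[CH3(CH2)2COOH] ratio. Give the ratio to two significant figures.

ratio = 6.6

pH = pKa + log(r) ⇒ log(r) = 5.64 − 4.82 = +0.82
r = [CH3(CH2)2COO-]/[CH3(CH2)2COOH] = 10^(+0.82) = 6.61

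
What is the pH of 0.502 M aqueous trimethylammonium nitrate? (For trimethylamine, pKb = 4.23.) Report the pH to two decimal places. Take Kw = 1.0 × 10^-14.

pH = 5.03

(CH3)3NH+ is the conjugate acid of the weak base (CH3)3N.
Kb = 10^(−4.23) = 5.89 × 10^-5
Ka = Kw/Kb = 1.0×10^-14 / 5.89 × 10^-5 = 1.70 × 10^-10
Ka = [H+]²/(0.502 − [H+]) = 1.70 × 10^-10
Neglecting [H+] in the denominator: [H+] = √(1.70 × 10^-10 × 0.502) = 9.24 × 10^-6 M
Check: 0.0018% ionized — well under 5%, approximation valid.
pH = −log(9.24 × 10^-6) = 5.03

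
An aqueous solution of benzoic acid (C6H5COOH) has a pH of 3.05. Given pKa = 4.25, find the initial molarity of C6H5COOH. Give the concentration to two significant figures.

C₀ = 1.5 × 10^-2 M

[H+] = 10^(-3.05) = 8.91 × 10^-4 M = x
Ka = 10^(−4.25) = 5.62 × 10^-5
Ka = x²/(C₀ − x) ⇒ C₀ = x + x²/Ka
C₀ = 8.91 × 10^-4 + (8.91 × 10^-4)²/(5.62 × 10^-5) = 1.50 × 10^-2 M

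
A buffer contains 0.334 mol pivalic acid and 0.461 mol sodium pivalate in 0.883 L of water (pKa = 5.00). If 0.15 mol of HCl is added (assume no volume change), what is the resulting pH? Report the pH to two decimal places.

Added H+ converts (CH3)3CCOO- to (CH3)3CCOOH: (CH3)3CCOOH → 0.484 mol, (CH3)3CCOO- → 0.311 mol.
pH = pKa + log([A⁻]/[HA]) = 5.00 + log(0.311/0.484) = 5.00 -0.192

pH = 4.81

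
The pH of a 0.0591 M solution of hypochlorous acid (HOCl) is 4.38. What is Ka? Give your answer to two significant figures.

[H+] = 10^(-4.38) = 4.17 × 10^-5 M
At equilibrium [HA] = 0.0591 − 4.17 × 10^-5 = 5.91 × 10^-2 M
Ka = [H+][A-]/[HA] = (4.17 × 10^-5)² / 5.91 × 10^-2 = 2.9 × 10^-8

Ka = 2.9 × 10^-8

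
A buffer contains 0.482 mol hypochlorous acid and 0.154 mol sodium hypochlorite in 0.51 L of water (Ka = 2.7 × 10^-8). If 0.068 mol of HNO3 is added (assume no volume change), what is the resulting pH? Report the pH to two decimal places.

After neutralization: n(HOCl) = 0.55 mol, n(OCl-) = 0.086 mol.
pKa = −log(2.7 × 10^-8) = 7.569
pH = pKa + log([A⁻]/[HA]) = 7.569 + log(0.086/0.55) = 7.569 -0.806

pH = 6.76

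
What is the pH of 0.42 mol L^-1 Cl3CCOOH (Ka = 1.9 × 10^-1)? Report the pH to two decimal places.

Cl3CCOOH ⇌ Cl3CCOO- + H+
From the ICE table, Ka = [H+]²/(0.42 − [H+]) = 1.9 × 10^-1.
The 5% rule fails; solving [H+]² + Ka·[H+] − Ka·C₀ = 0 exactly:
[H+] = [−0.19 + √(0.19² + 0.319)]/2 = 2.03 × 10^-1 M
pH = −log[H+] = −log(2.03 × 10^-1) = 0.69

pH = 0.69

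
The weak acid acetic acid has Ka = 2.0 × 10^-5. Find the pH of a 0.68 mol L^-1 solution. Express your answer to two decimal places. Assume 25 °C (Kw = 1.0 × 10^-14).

CH3COOH ⇌ CH3COO- + H+
Ka = x²/(0.68 − x) = 2.0 × 10^-5
Assume x ≪ 0.68: x ≈ √(2.0 × 10^-5 × 0.68) = 3.69 × 10^-3 M
Check: 0.54% ionized — well under 5%, approximation valid.
pH = −log(3.69 × 10^-3) = 2.43

pH = 2.43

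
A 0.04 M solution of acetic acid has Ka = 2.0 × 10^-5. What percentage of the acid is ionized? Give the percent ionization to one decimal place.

CH3COOH ⇌ CH3COO- + H+; let x = [H+] at equilibrium.
x ≈ √(Ka·C₀) = √(2.0 × 10^-5 × 0.04) = 8.94 × 10^-4 M
% ionization = x/C₀ × 100% = 8.94 × 10^-4/0.04 × 100% = 2.2%

2.2%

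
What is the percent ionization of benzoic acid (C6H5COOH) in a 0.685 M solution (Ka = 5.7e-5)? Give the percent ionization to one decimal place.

0.9%

C6H5COOH ⇌ C6H5COO- + H+; let x = [H+] at equilibrium.
x ≈ √(Ka·C₀) = √(5.7 × 10^-5 × 0.685) = 6.25 × 10^-3 M
% ionization = x/C₀ × 100% = 6.25 × 10^-3/0.685 × 100% = 0.9%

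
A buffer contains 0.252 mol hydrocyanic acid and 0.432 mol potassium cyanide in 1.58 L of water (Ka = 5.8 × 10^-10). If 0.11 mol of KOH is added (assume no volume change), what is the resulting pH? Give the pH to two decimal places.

After neutralization: n(HCN) = 0.142 mol, n(CN-) = 0.542 mol.
pKa = −log(5.8 × 10^-10) = 9.237
Henderson–Hasselbalch with mole ratio 0.542/0.142: pH = 9.237 + (+0.582)

pH = 9.82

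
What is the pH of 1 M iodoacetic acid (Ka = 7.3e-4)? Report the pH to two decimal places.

pH = 1.57

ICH2COOH ⇌ ICH2COO- + H+
From the ICE table, Ka = x²/(1 − x) = 7.3 × 10^-4.
Assume x ≪ 1: x ≈ √(7.3 × 10^-4 × 1) = 2.70 × 10^-2 M
(x/C₀ = 2.7% < 5%, so the approximation holds.)
pH = −log(2.70 × 10^-2) = 1.57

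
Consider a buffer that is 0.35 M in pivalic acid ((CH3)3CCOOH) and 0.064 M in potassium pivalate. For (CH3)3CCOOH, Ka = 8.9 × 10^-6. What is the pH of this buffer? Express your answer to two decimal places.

pKa = −log(8.9 × 10^-6) = 5.051
Using pH = pKa + log([base]/[acid]) with [base]/[acid] = 0.064/0.35:
pH = 5.051 + (-0.738) = 4.31

pH = 4.31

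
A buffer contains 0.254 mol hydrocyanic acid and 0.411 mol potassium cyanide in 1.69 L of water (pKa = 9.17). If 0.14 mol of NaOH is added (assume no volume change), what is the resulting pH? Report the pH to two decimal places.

pH = 9.85

OH- converts HCN to CN-: HCN → 0.114 mol, CN- → 0.551 mol.
pH = pKa + log([A⁻]/[HA]) = 9.17 + log(0.551/0.114) = 9.17 +0.684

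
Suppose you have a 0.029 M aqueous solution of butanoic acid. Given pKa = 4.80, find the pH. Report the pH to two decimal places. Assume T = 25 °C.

pH = 3.17

CH3(CH2)2COOH ⇌ CH3(CH2)2COO- + H+
Ka = 10^(−4.80) = 1.58 × 10^-5
From the ICE table, Ka = x²/(0.029 − x) = 1.58 × 10^-5.
Neglecting x in the denominator: x = √(1.58 × 10^-5 × 0.029) = 6.77 × 10^-4 M
Check: 2.3% ionized — well under 5%, approximation valid.
pH = −log(6.77 × 10^-4) = 3.17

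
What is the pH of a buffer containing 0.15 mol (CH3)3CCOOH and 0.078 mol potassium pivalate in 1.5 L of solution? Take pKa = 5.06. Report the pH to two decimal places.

Using pH = pKa + log([base]/[acid]) with [base]/[acid] = 0.078/0.15:
pH = 5.06 + (-0.284) = 4.78

pH = 4.78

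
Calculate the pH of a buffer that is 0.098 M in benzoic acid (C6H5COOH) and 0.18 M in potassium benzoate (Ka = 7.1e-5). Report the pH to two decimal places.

pH = 4.41

pKa = −log(7.1 × 10^-5) = 4.149
Henderson–Hasselbalch: pH = pKa + log([C6H5COO-]/[C6H5COOH]) = 4.149 + log(0.18/0.098)
pH = 4.149 + (+0.264) = 4.41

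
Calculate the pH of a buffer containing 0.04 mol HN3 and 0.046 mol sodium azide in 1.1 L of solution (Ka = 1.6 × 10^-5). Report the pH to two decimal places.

pKa = −log(1.6 × 10^-5) = 4.796
pH = pKa + log([A⁻]/[HA]) = 4.796 + log(0.046/0.04)
pH = 4.796 + (+0.061) = 4.86

pH = 4.86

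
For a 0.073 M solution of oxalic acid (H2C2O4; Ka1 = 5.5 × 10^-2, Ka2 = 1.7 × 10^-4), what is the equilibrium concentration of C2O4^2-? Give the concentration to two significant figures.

1.7 × 10^-4 M

First ionization gives [H+] ≈ [HC2O4-] = 4.16 × 10^-2 M.
Second step: Ka2 = [H+][C2O4^2-]/[HC2O4-] ≈ [C2O4^2-] (since [H+] ≈ [HC2O4-]).
So [C2O4^2-] ≈ Ka2.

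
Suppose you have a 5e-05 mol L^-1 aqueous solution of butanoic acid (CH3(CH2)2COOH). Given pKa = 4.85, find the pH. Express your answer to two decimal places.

pH = 4.69

CH3(CH2)2COOH ⇌ CH3(CH2)2COO- + H+
Ka = 10^(−4.85) = 1.41 × 10^-5
From the ICE table, Ka = [H+]²/(5e-05 − [H+]) = 1.41 × 10^-5.
The 5% rule fails; solving [H+]² + Ka·[H+] − Ka·C₀ = 0 exactly:
[H+] = [−1.41e-05 + √(1.41e-05² + 2.82e-09)]/2 = 2.04 × 10^-5 M
pH = −log[H+] = −log(2.04 × 10^-5) = 4.69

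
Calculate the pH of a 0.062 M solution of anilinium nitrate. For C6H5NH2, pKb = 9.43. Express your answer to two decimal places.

C6H5NH3+ is the conjugate acid of the weak base C6H5NH2.
Kb = 10^(−9.43) = 3.72 × 10^-10
Ka = Kw/Kb = 1.0×10^-14 / 3.72 × 10^-10 = 2.69 × 10^-5
Ka = [H+]²/(0.062 − [H+]) = 2.69 × 10^-5
Neglecting [H+] in the denominator: [H+] = √(2.69 × 10^-5 × 0.062) = 1.29 × 10^-3 M
([H+]/C₀ = 2.1% < 5%, so the approximation holds.)
pH = −log[H+] = −log(1.29 × 10^-3) = 2.89

pH = 2.89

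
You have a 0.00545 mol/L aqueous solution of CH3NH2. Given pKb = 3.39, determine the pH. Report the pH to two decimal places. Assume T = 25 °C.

CH3NH2 + H2O ⇌ CH3NH3+ + OH-
Kb = 10^(−3.39) = 4.07 × 10^-4
Kb = x²/(0.00545 − x) = 4.07 × 10^-4
The 5% rule fails; solving x² + Kb·x − Kb·C₀ = 0 exactly:
x = (−Kb + √(Kb² + 4·Kb·C₀))/2 = 1.30 × 10^-3 M
pOH = −log(1.30 × 10^-3) = 2.89; pH = 14.00 − 2.89 = 11.11

pH = 11.11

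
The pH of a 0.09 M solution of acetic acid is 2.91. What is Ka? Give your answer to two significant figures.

[H+] = 10^(-2.91) = 1.23 × 10^-3 M
At equilibrium [HA] = 0.09 − 1.23 × 10^-3 = 8.88 × 10^-2 M
Ka = [H+][A-]/[HA] = (1.23 × 10^-3)² / 8.88 × 10^-2 = 1.7 × 10^-5

Ka = 1.7 × 10^-5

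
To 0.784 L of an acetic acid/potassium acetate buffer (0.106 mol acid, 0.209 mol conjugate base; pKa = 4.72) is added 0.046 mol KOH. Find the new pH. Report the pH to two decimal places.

After neutralization: n(CH3COOH) = 0.06 mol, n(CH3COO-) = 0.255 mol.
pH = pKa + log(n_CH3COO-/n_CH3COOH) = 4.72 + log(0.255/0.06) = 4.72 + (+0.628)

pH = 5.35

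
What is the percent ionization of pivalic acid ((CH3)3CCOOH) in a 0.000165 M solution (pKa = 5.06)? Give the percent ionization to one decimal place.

(CH3)3CCOOH ⇌ (CH3)3CCOO- + H+; let x = [H+] at equilibrium.
Ka = 10^(−5.06) = 8.71 × 10^-6
Ka = x²/(C₀ − x); solving the quadratic gives x = 3.38 × 10^-5 M.
% ionization = x/C₀ × 100% = 3.38 × 10^-5/0.000165 × 100% = 20.5%

20.5%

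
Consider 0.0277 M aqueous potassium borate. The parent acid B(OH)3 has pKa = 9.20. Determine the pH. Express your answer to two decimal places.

B(OH)4- is the conjugate base of the weak acid B(OH)3.
Ka = 10^(−9.20) = 6.31 × 10^-10
Kb = Kw/Ka = 1.0×10^-14 / 6.31 × 10^-10 = 1.58 × 10^-5
Let x = [OH-] at equilibrium. Kb = x²/(0.0277 − x).
Since Kb ≪ C₀, x ≈ √(Kb·C₀) = 6.62 × 10^-4 M.
pOH = 3.18, so pH = 14.00 − pOH = 10.82

pH = 10.82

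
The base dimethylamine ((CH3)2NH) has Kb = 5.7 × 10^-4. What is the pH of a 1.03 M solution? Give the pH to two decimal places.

pH = 12.38

(CH3)2NH + H2O ⇌ (CH3)2NH2+ + OH-
From the ICE table, Kb = [OH-]²/(1.03 − [OH-]) = 5.7 × 10^-4.
Since Kb ≪ C₀, [OH-] ≈ √(Kb·C₀) = 2.42 × 10^-2 M.
pOH = −log(2.42 × 10^-2) = 1.62; pH = 14.00 − 1.62 = 12.38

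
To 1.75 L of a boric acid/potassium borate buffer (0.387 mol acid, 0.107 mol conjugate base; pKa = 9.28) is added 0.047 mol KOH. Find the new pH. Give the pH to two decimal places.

pH = 8.94

OH- converts B(OH)3 to B(OH)4-: B(OH)3 → 0.34 mol, B(OH)4- → 0.154 mol.
pH = pKa + log(n_B(OH)4-/n_B(OH)3) = 9.28 + log(0.154/0.34) = 9.28 + (-0.344)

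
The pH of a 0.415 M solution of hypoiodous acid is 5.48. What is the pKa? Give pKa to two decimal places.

pKa = 10.58

[H+] = 10^(-5.48) = 3.31 × 10^-6 M
At equilibrium [HA] = 0.415 − 3.31 × 10^-6 = 4.15 × 10^-1 M
Ka = [H+][A-]/[HA] = (3.31 × 10^-6)² / 4.15 × 10^-1 = 2.64 × 10^-11
pKa = -log(2.64 × 10^-11) = 10.58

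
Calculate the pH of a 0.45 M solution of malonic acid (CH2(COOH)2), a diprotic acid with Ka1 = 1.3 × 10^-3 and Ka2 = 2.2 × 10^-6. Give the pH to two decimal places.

pH = 1.63

Since Ka1 ≫ Ka2, the first ionization dominates [H+].
Ka1 = x²/(0.45 − x) = 1.3 × 10^-3
Solving the quadratic: x = (−Ka1 + √(Ka1² + 4·Ka1·C₀))/2 = 2.35 × 10^-2 M
pH = −log(2.35 × 10^-2) = 1.63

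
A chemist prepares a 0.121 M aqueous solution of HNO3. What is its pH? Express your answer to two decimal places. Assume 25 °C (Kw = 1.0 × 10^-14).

HNO3 is a strong acid and dissociates completely, so [H+] = 0.121 M.
pH = -log(0.121) = 0.92

pH = 0.92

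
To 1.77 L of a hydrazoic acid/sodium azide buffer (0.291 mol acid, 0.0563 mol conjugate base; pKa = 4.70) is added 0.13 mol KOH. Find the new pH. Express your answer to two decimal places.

After neutralization: n(HN3) = 0.161 mol, n(N3-) = 0.186 mol.
pH = pKa + log(n_N3-/n_HN3) = 4.70 + log(0.186/0.161) = 4.70 + (+0.063)

pH = 4.76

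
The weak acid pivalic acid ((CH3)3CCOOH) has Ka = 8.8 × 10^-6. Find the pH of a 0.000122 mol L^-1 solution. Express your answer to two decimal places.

(CH3)3CCOOH ⇌ (CH3)3CCOO- + H+
Let x = [H+] at equilibrium. Ka = x²/(0.000122 − x).
Here C₀/Ka ≈ 13.9, so the small-x approximation fails. Use the quadratic:
x = (−Ka + √(Ka² + 4·Ka·C₀))/2 = 2.87 × 10^-5 M
pH = −log[H+] = −log(2.87 × 10^-5) = 4.54

pH = 4.54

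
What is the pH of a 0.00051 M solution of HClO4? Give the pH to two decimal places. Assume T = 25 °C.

pH = 3.29

HClO4 is a strong acid and dissociates completely, so [H+] = 0.00051 M.
pH = -log(0.00051) = 3.29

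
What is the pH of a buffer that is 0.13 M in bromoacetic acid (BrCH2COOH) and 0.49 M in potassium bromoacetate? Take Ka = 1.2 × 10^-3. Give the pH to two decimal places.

pH = 3.50

pKa = −log(1.2 × 10^-3) = 2.921
pH = pKa + log([A⁻]/[HA]) = 2.921 + log(0.49/0.13)
pH = 2.921 + (+0.576) = 3.50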